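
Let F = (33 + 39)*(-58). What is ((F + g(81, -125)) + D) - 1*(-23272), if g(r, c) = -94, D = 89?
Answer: 19091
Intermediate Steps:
F = -4176 (F = 72*(-58) = -4176)
((F + g(81, -125)) + D) - 1*(-23272) = ((-4176 - 94) + 89) - 1*(-23272) = (-4270 + 89) + 23272 = -4181 + 23272 = 19091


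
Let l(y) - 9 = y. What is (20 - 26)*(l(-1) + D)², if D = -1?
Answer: -294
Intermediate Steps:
l(y) = 9 + y
(20 - 26)*(l(-1) + D)² = (20 - 26)*((9 - 1) - 1)² = -6*(8 - 1)² = -6*7² = -6*49 = -294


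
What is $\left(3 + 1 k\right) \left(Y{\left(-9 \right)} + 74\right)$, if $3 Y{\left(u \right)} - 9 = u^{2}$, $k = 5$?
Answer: $832$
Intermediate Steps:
$Y{\left(u \right)} = 3 + \frac{u^{2}}{3}$
$\left(3 + 1 k\right) \left(Y{\left(-9 \right)} + 74\right) = \left(3 + 1 \cdot 5\right) \left(\left(3 + \frac{\left(-9\right)^{2}}{3}\right) + 74\right) = \left(3 + 5\right) \left(\left(3 + \frac{1}{3} \cdot 81\right) + 74\right) = 8 \left(\left(3 + 27\right) + 74\right) = 8 \left(30 + 74\right) = 8 \cdot 104 = 832$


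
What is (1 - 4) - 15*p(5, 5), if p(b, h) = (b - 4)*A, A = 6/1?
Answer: -93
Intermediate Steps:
A = 6 (A = 6*1 = 6)
p(b, h) = -24 + 6*b (p(b, h) = (b - 4)*6 = (-4 + b)*6 = -24 + 6*b)
(1 - 4) - 15*p(5, 5) = (1 - 4) - 15*(-24 + 6*5) = -3 - 15*(-24 + 30) = -3 - 15*6 = -3 - 90 = -93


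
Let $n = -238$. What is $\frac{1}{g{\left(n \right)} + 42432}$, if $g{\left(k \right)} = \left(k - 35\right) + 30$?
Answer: $\frac{1}{42189} \approx 2.3703 \cdot 10^{-5}$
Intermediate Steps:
$g{\left(k \right)} = -5 + k$ ($g{\left(k \right)} = \left(-35 + k\right) + 30 = -5 + k$)
$\frac{1}{g{\left(n \right)} + 42432} = \frac{1}{\left(-5 - 238\right) + 42432} = \frac{1}{-243 + 42432} = \frac{1}{42189}$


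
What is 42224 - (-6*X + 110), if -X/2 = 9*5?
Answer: 41574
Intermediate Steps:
X = -90 (X = -18*5 = -2*45 = -90)
42224 - (-6*X + 110) = 42224 - (-6*(-90) + 110) = 42224 - (540 + 110) = 42224 - 1*650 = 42224 - 650 = 41574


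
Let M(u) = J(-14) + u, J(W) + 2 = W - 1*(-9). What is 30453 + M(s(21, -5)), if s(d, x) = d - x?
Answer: 30472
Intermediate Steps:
J(W) = 7 + W (J(W) = -2 + (W - 1*(-9)) = -2 + (W + 9) = -2 + (9 + W) = 7 + W)
M(u) = -7 + u (M(u) = (7 - 14) + u = -7 + u)
30453 + M(s(21, -5)) = 30453 + (-7 + (21 - 1*(-5))) = 30453 + (-7 + (21 + 5)) = 30453 + (-7 + 26) = 30453 + 19 = 30472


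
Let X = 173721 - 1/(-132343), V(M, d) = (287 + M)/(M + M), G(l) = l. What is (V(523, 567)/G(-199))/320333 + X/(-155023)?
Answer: -766495742398412960909/683995994615300930849 ≈ -1.1206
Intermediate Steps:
V(M, d) = (287 + M)/(2*M) (V(M, d) = (287 + M)/((2*M)) = (287 + M)*(1/(2*M)) = (287 + M)/(2*M))
X = 22990758304/132343 (X = 173721 - 1*(-1/132343) = 173721 + 1/132343 = 22990758304/132343 ≈ 1.7372e+5)
(V(523, 567)/G(-199))/320333 + X/(-155023) = (((½)*(287 + 523)/523)/(-199))/320333 + (22990758304/132343)/(-155023) = (((½)*(1/523)*810)*(-1/199))*(1/320333) + (22990758304/132343)*(-1/155023) = ((405/523)*(-1/199))*(1/320333) - 22990758304/20516208889 = -405/104077*1/320333 - 22990758304/20516208889 = -405/33339297641 - 22990758304/20516208889 = -766495742398412960909/683995994615300930849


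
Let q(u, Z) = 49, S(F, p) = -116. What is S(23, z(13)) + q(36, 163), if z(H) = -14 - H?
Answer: -67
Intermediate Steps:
S(23, z(13)) + q(36, 163) = -116 + 49 = -67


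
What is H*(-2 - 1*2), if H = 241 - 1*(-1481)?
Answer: -6888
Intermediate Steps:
H = 1722 (H = 241 + 1481 = 1722)
H*(-2 - 1*2) = 1722*(-2 - 1*2) = 1722*(-2 - 2) = 1722*(-4) = -6888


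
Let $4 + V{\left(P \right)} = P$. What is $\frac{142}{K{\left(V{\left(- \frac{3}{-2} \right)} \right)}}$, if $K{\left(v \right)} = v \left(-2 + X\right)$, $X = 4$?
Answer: $- \frac{142}{5} \approx -28.4$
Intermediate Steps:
$V{\left(P \right)} = -4 + P$
$K{\left(v \right)} = 2 v$ ($K{\left(v \right)} = v \left(-2 + 4\right) = v 2 = 2 v$)
$\frac{142}{K{\left(V{\left(- \frac{3}{-2} \right)} \right)}} = \frac{142}{2 \left(-4 - \frac{3}{-2}\right)} = \frac{142}{2 \left(-4 - - \frac{3}{2}\right)} = \frac{142}{2 \left(-4 + \frac{3}{2}\right)} = \frac{142}{2 \left(- \frac{5}{2}\right)} = \frac{142}{-5} = 142 \left(- \frac{1}{5}\right) = - \frac{142}{5}$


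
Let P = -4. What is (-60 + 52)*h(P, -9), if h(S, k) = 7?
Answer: -56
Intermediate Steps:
(-60 + 52)*h(P, -9) = (-60 + 52)*7 = -8*7 = -56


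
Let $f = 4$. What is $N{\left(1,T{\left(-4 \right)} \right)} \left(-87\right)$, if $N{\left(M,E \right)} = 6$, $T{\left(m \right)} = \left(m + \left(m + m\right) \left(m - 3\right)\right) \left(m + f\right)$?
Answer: $-522$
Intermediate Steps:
$T{\left(m \right)} = \left(4 + m\right) \left(m + 2 m \left(-3 + m\right)\right)$ ($T{\left(m \right)} = \left(m + \left(m + m\right) \left(m - 3\right)\right) \left(m + 4\right) = \left(m + 2 m \left(-3 + m\right)\right) \left(4 + m\right) = \left(4 + m\right) \left(m + 2 m \left(-3 + m\right)\right)$)
$N{\left(1,T{\left(-4 \right)} \right)} \left(-87\right) = 6 \left(-87\right) = -522$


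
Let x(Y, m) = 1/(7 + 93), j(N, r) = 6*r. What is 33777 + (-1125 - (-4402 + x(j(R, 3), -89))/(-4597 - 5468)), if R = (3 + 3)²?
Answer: 10954599267/335500 ≈ 32652.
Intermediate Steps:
R = 36 (R = 6² = 36)
x(Y, m) = 1/100
33777 + (-1125 - (-4402 + x(j(R, 3), -89))/(-4597 - 5468)) = 33777 + (-1125 - (-4402 + 1/100)/(-4597 - 5468)) = 33777 + (-1125 - (-440199)/(100*(-10065))) = 33777 + (-1125 - (-440199)*(-1)/(100*10065)) = 33777 + (-1125 - 1*146733/335500) = 33777 + (-1125 - 146733/335500) = 33777 - 377584233/335500 = 10954599267/335500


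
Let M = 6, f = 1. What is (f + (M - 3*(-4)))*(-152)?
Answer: -2888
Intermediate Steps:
(f + (M - 3*(-4)))*(-152) = (1 + (6 - 3*(-4)))*(-152) = (1 + (6 + 12))*(-152) = (1 + 18)*(-152) = 19*(-152) = -2888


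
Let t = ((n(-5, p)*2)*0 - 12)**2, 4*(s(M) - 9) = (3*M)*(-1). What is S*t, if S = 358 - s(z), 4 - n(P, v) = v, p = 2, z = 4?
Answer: 50688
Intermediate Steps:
n(P, v) = 4 - v
s(M) = 9 - 3*M/4 (s(M) = 9 + ((3*M)*(-1))/4 = 9 + (-3*M)/4 = 9 - 3*M/4)
S = 352 (S = 358 - (9 - 3/4*4) = 358 - (9 - 3) = 358 - 1*6 = 358 - 6 = 352)
t = 144 (t = (((4 - 1*2)*2)*0 - 12)**2 = (((4 - 2)*2)*0 - 12)**2 = ((2*2)*0 - 12)**2 = (4*0 - 12)**2 = (0 - 12)**2 = (-12)**2 = 144)
S*t = 352*144 = 50688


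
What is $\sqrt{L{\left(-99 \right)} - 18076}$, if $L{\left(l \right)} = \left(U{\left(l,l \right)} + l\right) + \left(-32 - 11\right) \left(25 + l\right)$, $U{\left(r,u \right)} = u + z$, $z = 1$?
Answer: $i \sqrt{15091} \approx 122.85 i$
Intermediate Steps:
$U{\left(r,u \right)} = 1 + u$ ($U{\left(r,u \right)} = u + 1 = 1 + u$)
$L{\left(l \right)} = -1074 - 41 l$ ($L{\left(l \right)} = \left(\left(1 + l\right) + l\right) + \left(-32 - 11\right) \left(25 + l\right) = \left(1 + 2 l\right) - 43 \left(25 + l\right) = \left(1 + 2 l\right) - \left(1075 + 43 l\right) = -1074 - 41 l$)
$\sqrt{L{\left(-99 \right)} - 18076} = \sqrt{\left(-1074 - -4059\right) - 18076} = \sqrt{\left(-1074 + 4059\right) - 18076} = \sqrt{2985 - 18076} = \sqrt{-15091} = i \sqrt{15091}$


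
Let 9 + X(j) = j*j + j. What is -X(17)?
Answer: -297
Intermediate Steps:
X(j) = -9 + j + j² (X(j) = -9 + (j*j + j) = -9 + (j² + j) = -9 + (j + j²) = -9 + j + j²)
-X(17) = -(-9 + 17 + 17²) = -(-9 + 17 + 289) = -1*297 = -297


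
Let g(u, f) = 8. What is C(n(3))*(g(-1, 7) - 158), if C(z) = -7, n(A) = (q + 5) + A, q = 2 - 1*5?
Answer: 1050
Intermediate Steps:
q = -3 (q = 2 - 5 = -3)
n(A) = 2 + A (n(A) = (-3 + 5) + A = 2 + A)
C(n(3))*(g(-1, 7) - 158) = -7*(8 - 158) = -7*(-150) = 1050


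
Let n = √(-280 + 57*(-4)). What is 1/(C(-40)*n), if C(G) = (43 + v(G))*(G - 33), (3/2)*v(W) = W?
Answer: 3*I*√127/908558 ≈ 3.7211e-5*I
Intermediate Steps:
v(W) = 2*W/3
n = 2*I*√127 (n = √(-280 - 228) = √(-508) = 2*I*√127 ≈ 22.539*I)
C(G) = (-33 + G)*(43 + 2*G/3) (C(G) = (43 + 2*G/3)*(G - 33) = (43 + 2*G/3)*(-33 + G) = (-33 + G)*(43 + 2*G/3))
1/(C(-40)*n) = 1/((-1419 + 21*(-40) + (⅔)*(-40)²)*(2*I*√127)) = 1/((-1419 - 840 + (⅔)*1600)*(2*I*√127)) = 1/((-1419 - 840 + 3200/3)*(2*I*√127)) = 1/(-7154*I*√127/3) = 3*I*√127/908558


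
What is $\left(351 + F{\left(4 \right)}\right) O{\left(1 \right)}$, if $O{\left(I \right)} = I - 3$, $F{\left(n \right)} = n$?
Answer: $-710$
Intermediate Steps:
$O{\left(I \right)} = -3 + I$
$\left(351 + F{\left(4 \right)}\right) O{\left(1 \right)} = \left(351 + 4\right) \left(-3 + 1\right) = 355 \left(-2\right) = -710$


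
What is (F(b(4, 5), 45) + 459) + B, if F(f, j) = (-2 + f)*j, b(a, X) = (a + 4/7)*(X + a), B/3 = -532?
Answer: 4371/7 ≈ 624.43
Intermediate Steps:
B = -1596 (B = 3*(-532) = -1596)
b(a, X) = (4/7 + a)*(X + a) (b(a, X) = (a + 4*(1/7))*(X + a) = (a + 4/7)*(X + a) = (4/7 + a)*(X + a))
F(f, j) = j*(-2 + f)
(F(b(4, 5), 45) + 459) + B = (45*(-2 + (4**2 + (4/7)*5 + (4/7)*4 + 5*4)) + 459) - 1596 = (45*(-2 + (16 + 20/7 + 16/7 + 20)) + 459) - 1596 = (45*(-2 + 288/7) + 459) - 1596 = (45*(274/7) + 459) - 1596 = (12330/7 + 459) - 1596 = 15543/7 - 1596 = 4371/7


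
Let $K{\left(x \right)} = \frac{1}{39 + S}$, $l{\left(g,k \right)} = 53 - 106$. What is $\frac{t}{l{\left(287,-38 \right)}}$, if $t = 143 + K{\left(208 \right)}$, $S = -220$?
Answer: $- \frac{25882}{9593} \approx -2.698$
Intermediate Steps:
$l{\left(g,k \right)} = -53$ ($l{\left(g,k \right)} = 53 - 106 = -53$)
$K{\left(x \right)} = - \frac{1}{181}$ ($K{\left(x \right)} = \frac{1}{39 - 220} = \frac{1}{-181} = - \frac{1}{181}$)
$t = \frac{25882}{181}$ ($t = 143 - \frac{1}{181} = \frac{25882}{181} \approx 142.99$)
$\frac{t}{l{\left(287,-38 \right)}} = \frac{25882}{181 \left(-53\right)} = \frac{25882}{181} \left(- \frac{1}{53}\right) = - \frac{25882}{9593}$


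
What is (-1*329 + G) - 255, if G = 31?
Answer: -553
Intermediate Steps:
(-1*329 + G) - 255 = (-1*329 + 31) - 255 = (-329 + 31) - 255 = -298 - 255 = -553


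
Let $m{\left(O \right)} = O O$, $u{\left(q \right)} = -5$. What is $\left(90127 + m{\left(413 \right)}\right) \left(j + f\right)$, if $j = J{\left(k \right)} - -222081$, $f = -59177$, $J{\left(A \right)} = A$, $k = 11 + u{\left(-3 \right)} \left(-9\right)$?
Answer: $42483020160$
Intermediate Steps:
$k = 56$ ($k = 11 - -45 = 11 + 45 = 56$)
$m{\left(O \right)} = O^{2}$
$j = 222137$ ($j = 56 - -222081 = 56 + 222081 = 222137$)
$\left(90127 + m{\left(413 \right)}\right) \left(j + f\right) = \left(90127 + 413^{2}\right) \left(222137 - 59177\right) = \left(90127 + 170569\right) 162960 = 260696 \cdot 162960 = 42483020160$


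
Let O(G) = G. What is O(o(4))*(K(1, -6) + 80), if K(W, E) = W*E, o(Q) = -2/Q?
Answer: -37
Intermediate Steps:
K(W, E) = E*W
O(o(4))*(K(1, -6) + 80) = (-2/4)*(-6*1 + 80) = (-2*¼)*(-6 + 80) = -½*74 = -37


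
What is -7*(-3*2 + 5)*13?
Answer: 91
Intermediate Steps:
-7*(-3*2 + 5)*13 = -7*(-6 + 5)*13 = -7*(-1)*13 = 7*13 = 91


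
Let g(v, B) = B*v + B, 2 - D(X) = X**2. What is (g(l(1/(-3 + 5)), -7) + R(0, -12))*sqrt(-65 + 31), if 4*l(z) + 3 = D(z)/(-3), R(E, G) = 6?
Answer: 253*I*sqrt(34)/48 ≈ 30.734*I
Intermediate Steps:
D(X) = 2 - X**2
l(z) = -11/12 + z**2/12 (l(z) = -3/4 + ((2 - z**2)/(-3))/4 = -3/4 + ((2 - z**2)*(-1/3))/4 = -3/4 + (-2/3 + z**2/3)/4 = -3/4 + (-1/6 + z**2/12) = -11/12 + z**2/12)
g(v, B) = B + B*v
(g(l(1/(-3 + 5)), -7) + R(0, -12))*sqrt(-65 + 31) = (-7*(1 + (-11/12 + (1/(-3 + 5))**2/12)) + 6)*sqrt(-65 + 31) = (-7*(1 + (-11/12 + (1/2)**2/12)) + 6)*sqrt(-34) = (-7*(1 + (-11/12 + (1/2)**2/12)) + 6)*(I*sqrt(34)) = (-7*(1 + (-11/12 + (1/12)*(1/4))) + 6)*(I*sqrt(34)) = (-7*(1 + (-11/12 + 1/48)) + 6)*(I*sqrt(34)) = (-7*(1 - 43/48) + 6)*(I*sqrt(34)) = (-7*5/48 + 6)*(I*sqrt(34)) = (-35/48 + 6)*(I*sqrt(34)) = 253*(I*sqrt(34))/48 = 253*I*sqrt(34)/48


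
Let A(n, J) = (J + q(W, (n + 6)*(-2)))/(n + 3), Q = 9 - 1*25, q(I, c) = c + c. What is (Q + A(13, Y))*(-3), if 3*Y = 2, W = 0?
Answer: 497/8 ≈ 62.125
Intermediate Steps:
q(I, c) = 2*c
Y = ⅔ (Y = (⅓)*2 = ⅔ ≈ 0.66667)
Q = -16 (Q = 9 - 25 = -16)
A(n, J) = (-24 + J - 4*n)/(3 + n) (A(n, J) = (J + 2*((n + 6)*(-2)))/(n + 3) = (J + 2*((6 + n)*(-2)))/(3 + n) = (J + 2*(-12 - 2*n))/(3 + n) = (J + (-24 - 4*n))/(3 + n) = (-24 + J - 4*n)/(3 + n))
(Q + A(13, Y))*(-3) = (-16 + (-24 + ⅔ - 4*13)/(3 + 13))*(-3) = (-16 + (-24 + ⅔ - 52)/16)*(-3) = (-16 + (1/16)*(-226/3))*(-3) = (-16 - 113/24)*(-3) = -497/24*(-3) = 497/8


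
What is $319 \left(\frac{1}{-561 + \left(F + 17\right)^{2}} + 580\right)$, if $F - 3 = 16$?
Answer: $\frac{135990019}{735} \approx 1.8502 \cdot 10^{5}$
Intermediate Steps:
$F = 19$ ($F = 3 + 16 = 19$)
$319 \left(\frac{1}{-561 + \left(F + 17\right)^{2}} + 580\right) = 319 \left(\frac{1}{-561 + \left(19 + 17\right)^{2}} + 580\right) = 319 \left(\frac{1}{-561 + 36^{2}} + 580\right) = 319 \left(\frac{1}{-561 + 1296} + 580\right) = 319 \left(\frac{1}{735} + 580\right) = 319 \cdot \frac{426301}{735} = \frac{135990019}{735}$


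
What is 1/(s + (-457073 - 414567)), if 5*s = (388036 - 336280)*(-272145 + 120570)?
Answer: -1/1569854780 ≈ -6.3700e-10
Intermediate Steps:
s = -1568983140 (s = ((388036 - 336280)*(-272145 + 120570))/5 = (51756*(-151575))/5 = (1/5)*(-7844915700) = -1568983140)
1/(s + (-457073 - 414567)) = 1/(-1568983140 + (-457073 - 414567)) = 1/(-1568983140 - 871640) = 1/(-1569854780) = -1/1569854780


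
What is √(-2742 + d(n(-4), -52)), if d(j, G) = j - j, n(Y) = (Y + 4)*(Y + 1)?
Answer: I*√2742 ≈ 52.364*I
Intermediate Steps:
n(Y) = (1 + Y)*(4 + Y) (n(Y) = (4 + Y)*(1 + Y) = (1 + Y)*(4 + Y))
d(j, G) = 0
√(-2742 + d(n(-4), -52)) = √(-2742 + 0) = √(-2742) = I*√2742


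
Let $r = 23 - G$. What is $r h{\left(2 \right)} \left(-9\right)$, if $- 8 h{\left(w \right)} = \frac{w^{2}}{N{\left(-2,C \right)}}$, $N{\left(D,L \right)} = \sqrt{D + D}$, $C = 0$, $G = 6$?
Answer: $- \frac{153 i}{4} \approx - 38.25 i$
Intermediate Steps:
$N{\left(D,L \right)} = \sqrt{2} \sqrt{D}$ ($N{\left(D,L \right)} = \sqrt{2 D} = \sqrt{2} \sqrt{D}$)
$r = 17$ ($r = 23 - 6 = 17$)
$h{\left(w \right)} = \frac{i w^{2}}{16}$ ($h{\left(w \right)} = - \frac{w^{2} \frac{1}{\sqrt{2} \sqrt{-2}}}{8} = - \frac{w^{2} \frac{1}{\sqrt{2} i \sqrt{2}}}{8} = - \frac{w^{2} \frac{1}{2 i}}{8} = - \frac{w^{2} \left(- \frac{i}{2}\right)}{8} = - \frac{\left(- \frac{1}{2}\right) i w^{2}}{8} = \frac{i w^{2}}{16}$)
$r h{\left(2 \right)} \left(-9\right) = 17 \frac{i 2^{2}}{16} \left(-9\right) = 17 \cdot \frac{1}{16} i 4 \left(-9\right) = 17 \frac{i}{4} \left(-9\right) = \frac{17 i}{4} \left(-9\right) = - \frac{153 i}{4}$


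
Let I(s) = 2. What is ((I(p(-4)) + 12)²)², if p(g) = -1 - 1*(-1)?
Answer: 38416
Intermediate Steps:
p(g) = 0 (p(g) = -1 + 1 = 0)
((I(p(-4)) + 12)²)² = ((2 + 12)²)² = (14²)² = 196² = 38416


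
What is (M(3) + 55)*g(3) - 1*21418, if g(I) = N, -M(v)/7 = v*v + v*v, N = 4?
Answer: -21702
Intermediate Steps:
M(v) = -14*v² (M(v) = -7*(v*v + v*v) = -7*(v² + v²) = -14*v²)
g(I) = 4
(M(3) + 55)*g(3) - 1*21418 = (-14*3² + 55)*4 - 1*21418 = (-14*9 + 55)*4 - 21418 = (-126 + 55)*4 - 21418 = -71*4 - 21418 = -284 - 21418 = -21702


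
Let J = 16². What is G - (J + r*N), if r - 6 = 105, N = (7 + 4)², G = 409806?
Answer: 396119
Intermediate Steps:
N = 121 (N = 11² = 121)
r = 111 (r = 6 + 105 = 111)
J = 256
G - (J + r*N) = 409806 - (256 + 111*121) = 409806 - (256 + 13431) = 409806 - 1*13687 = 409806 - 13687 = 396119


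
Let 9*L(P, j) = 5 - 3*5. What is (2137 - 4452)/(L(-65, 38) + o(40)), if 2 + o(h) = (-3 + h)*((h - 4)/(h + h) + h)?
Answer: -416700/268837 ≈ -1.5500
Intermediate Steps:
L(P, j) = -10/9 (L(P, j) = (5 - 3*5)/9 = (5 - 15)/9 = (⅑)*(-10) = -10/9)
o(h) = -2 + (-3 + h)*(h + (-4 + h)/(2*h)) (o(h) = -2 + (-3 + h)*((h - 4)/(h + h) + h) = -2 + (-3 + h)*((-4 + h)/((2*h)) + h) = -2 + (-3 + h)*((-4 + h)*(1/(2*h)) + h) = -2 + (-3 + h)*((-4 + h)/(2*h) + h) = -2 + (-3 + h)*(h + (-4 + h)/(2*h)))
(2137 - 4452)/(L(-65, 38) + o(40)) = (2137 - 4452)/(-10/9 + (-11/2 + 40² + 6/40 - 5/2*40)) = -2315/(-10/9 + (-11/2 + 1600 + 6*(1/40) - 100)) = -2315/(-10/9 + (-11/2 + 1600 + 3/20 - 100)) = -2315/(-10/9 + 29893/20) = -2315/268837/180 = -2315*180/268837 = -416700/268837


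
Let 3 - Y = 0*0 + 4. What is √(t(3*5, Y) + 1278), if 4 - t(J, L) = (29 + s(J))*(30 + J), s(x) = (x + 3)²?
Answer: I*√14603 ≈ 120.84*I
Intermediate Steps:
Y = -1 (Y = 3 - (0*0 + 4) = 3 - (0 + 4) = 3 - 1*4 = 3 - 4 = -1)
s(x) = (3 + x)²
t(J, L) = 4 - (29 + (3 + J)²)*(30 + J)
√(t(3*5, Y) + 1278) = √((-1136 - (3*5)³ - 654*5 - 36*(3*5)²) + 1278) = √((-1136 - 1*15³ - 218*15 - 36*15²) + 1278) = √((-1136 - 1*3375 - 3270 - 36*225) + 1278) = √((-1136 - 3375 - 3270 - 8100) + 1278) = √(-15881 + 1278) = √(-14603) = I*√14603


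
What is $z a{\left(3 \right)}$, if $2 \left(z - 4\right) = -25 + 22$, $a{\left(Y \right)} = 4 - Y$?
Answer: $\frac{5}{2} \approx 2.5$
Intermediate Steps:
$z = \frac{5}{2}$ ($z = 4 + \frac{-25 + 22}{2} = 4 + \frac{1}{2} \left(-3\right) = 4 - \frac{3}{2} = \frac{5}{2} \approx 2.5$)
$z a{\left(3 \right)} = \frac{5 \left(4 - 3\right)}{2} = \frac{5}{2} \cdot 1 = \frac{5}{2}$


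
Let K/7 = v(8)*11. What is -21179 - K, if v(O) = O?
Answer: -21795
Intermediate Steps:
K = 616 (K = 7*(8*11) = 7*88 = 616)
-21179 - K = -21179 - 1*616 = -21179 - 616 = -21795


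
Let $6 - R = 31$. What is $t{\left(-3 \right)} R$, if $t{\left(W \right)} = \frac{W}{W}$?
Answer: $-25$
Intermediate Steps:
$t{\left(W \right)} = 1$
$R = -25$ ($R = 6 - 31 = -25$)
$t{\left(-3 \right)} R = 1 \left(-25\right) = -25$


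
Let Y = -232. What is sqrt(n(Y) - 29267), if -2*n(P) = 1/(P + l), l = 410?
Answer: I*sqrt(927295717)/178 ≈ 171.08*I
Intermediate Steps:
n(P) = -1/(2*(410 + P)) (n(P) = -1/(2*(P + 410)) = -1/(2*(410 + P)))
sqrt(n(Y) - 29267) = sqrt(-1/(820 + 2*(-232)) - 29267) = sqrt(-1/(820 - 464) - 29267) = sqrt(-1/356 - 29267) = sqrt(-10419053/356) = I*sqrt(927295717)/178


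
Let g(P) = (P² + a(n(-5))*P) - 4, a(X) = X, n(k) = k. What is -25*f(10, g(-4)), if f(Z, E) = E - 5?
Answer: -675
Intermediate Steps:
g(P) = -4 + P² - 5*P (g(P) = (P² - 5*P) - 4 = -4 + P² - 5*P)
f(Z, E) = -5 + E
-25*f(10, g(-4)) = -25*(-5 + (-4 + (-4)² - 5*(-4))) = -25*(-5 + (-4 + 16 + 20)) = -25*(-5 + 32) = -25*27 = -675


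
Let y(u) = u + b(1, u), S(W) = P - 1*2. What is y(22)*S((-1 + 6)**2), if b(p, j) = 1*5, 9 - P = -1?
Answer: 216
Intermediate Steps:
P = 10 (P = 9 - 1*(-1) = 9 + 1 = 10)
b(p, j) = 5
S(W) = 8 (S(W) = 10 - 1*2 = 10 - 2 = 8)
y(u) = 5 + u (y(u) = u + 5 = 5 + u)
y(22)*S((-1 + 6)**2) = (5 + 22)*8 = 27*8 = 216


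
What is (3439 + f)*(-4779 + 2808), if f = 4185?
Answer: -15026904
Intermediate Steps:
(3439 + f)*(-4779 + 2808) = (3439 + 4185)*(-4779 + 2808) = 7624*(-1971) = -15026904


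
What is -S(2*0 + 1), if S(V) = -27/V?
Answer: 27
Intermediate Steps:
-S(2*0 + 1) = -(-27)/(2*0 + 1) = -(-27)/(0 + 1) = -(-27)/1 = -(-27) = -1*(-27) = 27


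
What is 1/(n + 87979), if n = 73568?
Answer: 1/161547 ≈ 6.1902e-6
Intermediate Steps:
1/(n + 87979) = 1/(73568 + 87979) = 1/161547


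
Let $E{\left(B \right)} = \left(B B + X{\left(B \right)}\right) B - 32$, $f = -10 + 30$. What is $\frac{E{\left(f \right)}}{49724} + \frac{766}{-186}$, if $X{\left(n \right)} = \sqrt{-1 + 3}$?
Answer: $- \frac{147607}{37293} + \frac{5 \sqrt{2}}{12431} \approx -3.9575$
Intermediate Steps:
$X{\left(n \right)} = \sqrt{2}$
$f = 20$
$E{\left(B \right)} = -32 + B \left(\sqrt{2} + B^{2}\right)$ ($E{\left(B \right)} = \left(B B + \sqrt{2}\right) B - 32 = \left(B^{2} + \sqrt{2}\right) B - 32 = \left(\sqrt{2} + B^{2}\right) B - 32 = B \left(\sqrt{2} + B^{2}\right) - 32 = -32 + B \left(\sqrt{2} + B^{2}\right)$)
$\frac{E{\left(f \right)}}{49724} + \frac{766}{-186} = \frac{-32 + 20^{3} + 20 \sqrt{2}}{49724} + \frac{766}{-186} = \left(-32 + 8000 + 20 \sqrt{2}\right) \frac{1}{49724} + 766 \left(- \frac{1}{186}\right) = \left(7968 + 20 \sqrt{2}\right) \frac{1}{49724} - \frac{383}{93} = \left(\frac{1992}{12431} + \frac{5 \sqrt{2}}{12431}\right) - \frac{383}{93} = - \frac{147607}{37293} + \frac{5 \sqrt{2}}{12431}$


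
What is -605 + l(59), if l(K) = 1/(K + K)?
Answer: -71389/118 ≈ -604.99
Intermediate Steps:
l(K) = 1/(2*K)
-605 + l(59) = -605 + (½)/59 = -605 + (½)*(1/59) = -605 + 1/118 = -71389/118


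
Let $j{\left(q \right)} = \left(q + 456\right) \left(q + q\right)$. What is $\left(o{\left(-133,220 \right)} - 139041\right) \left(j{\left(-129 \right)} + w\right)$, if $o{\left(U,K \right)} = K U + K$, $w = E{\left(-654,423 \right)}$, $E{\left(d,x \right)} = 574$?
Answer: $14083843152$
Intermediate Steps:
$j{\left(q \right)} = 2 q \left(456 + q\right)$ ($j{\left(q \right)} = \left(456 + q\right) 2 q = 2 q \left(456 + q\right)$)
$w = 574$
$o{\left(U,K \right)} = K + K U$
$\left(o{\left(-133,220 \right)} - 139041\right) \left(j{\left(-129 \right)} + w\right) = \left(220 \left(1 - 133\right) - 139041\right) \left(2 \left(-129\right) \left(456 - 129\right) + 574\right) = \left(220 \left(-132\right) - 139041\right) \left(2 \left(-129\right) 327 + 574\right) = \left(-29040 - 139041\right) \left(-84366 + 574\right) = \left(-168081\right) \left(-83792\right) = 14083843152$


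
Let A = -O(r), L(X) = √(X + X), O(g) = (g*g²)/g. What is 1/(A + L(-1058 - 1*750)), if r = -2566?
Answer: -1646089/10838435984588 - I*√226/10838435984588 ≈ -1.5188e-7 - 1.387e-12*I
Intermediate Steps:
O(g) = g² (O(g) = g³/g = g²)
L(X) = √2*√X (L(X) = √(2*X) = √2*√X)
A = -6584356 (A = -1*(-2566)² = -1*6584356 = -6584356)
1/(A + L(-1058 - 1*750)) = 1/(-6584356 + √2*√(-1058 - 1*750)) = 1/(-6584356 + √2*√(-1058 - 750)) = 1/(-6584356 + √2*√(-1808)) = 1/(-6584356 + √2*(4*I*√113)) = 1/(-6584356 + 4*I*√226)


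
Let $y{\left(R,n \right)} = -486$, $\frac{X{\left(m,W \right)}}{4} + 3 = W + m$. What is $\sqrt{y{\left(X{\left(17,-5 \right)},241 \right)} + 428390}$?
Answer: $8 \sqrt{6686} \approx 654.14$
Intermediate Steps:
$X{\left(m,W \right)} = -12 + 4 W + 4 m$ ($X{\left(m,W \right)} = -12 + 4 \left(W + m\right) = -12 + \left(4 W + 4 m\right) = -12 + 4 W + 4 m$)
$\sqrt{y{\left(X{\left(17,-5 \right)},241 \right)} + 428390} = \sqrt{-486 + 428390} = \sqrt{427904} = 8 \sqrt{6686}$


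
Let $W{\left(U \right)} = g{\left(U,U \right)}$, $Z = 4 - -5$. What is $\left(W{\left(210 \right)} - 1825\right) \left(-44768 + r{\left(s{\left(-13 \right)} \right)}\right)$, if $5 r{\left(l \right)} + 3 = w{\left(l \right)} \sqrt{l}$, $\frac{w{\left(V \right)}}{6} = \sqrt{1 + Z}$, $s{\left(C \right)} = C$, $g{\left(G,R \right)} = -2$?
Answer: $\frac{408961161}{5} - \frac{10962 i \sqrt{130}}{5} \approx 8.1792 \cdot 10^{7} - 24997.0 i$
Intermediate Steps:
$Z = 9$ ($Z = 4 + 5 = 9$)
$w{\left(V \right)} = 6 \sqrt{10}$ ($w{\left(V \right)} = 6 \sqrt{1 + 9} = 6 \sqrt{10}$)
$W{\left(U \right)} = -2$
$r{\left(l \right)} = - \frac{3}{5} + \frac{6 \sqrt{10} \sqrt{l}}{5}$
$\left(W{\left(210 \right)} - 1825\right) \left(-44768 + r{\left(s{\left(-13 \right)} \right)}\right) = \left(-2 - 1825\right) \left(-44768 - \left(\frac{3}{5} - \frac{6 \sqrt{10} \sqrt{-13}}{5}\right)\right) = - 1827 \left(-44768 - \left(\frac{3}{5} - \frac{6 \sqrt{10} i \sqrt{13}}{5}\right)\right) = - 1827 \left(-44768 - \left(\frac{3}{5} - \frac{6 i \sqrt{130}}{5}\right)\right) = - 1827 \left(- \frac{223843}{5} + \frac{6 i \sqrt{130}}{5}\right) = \frac{408961161}{5} - \frac{10962 i \sqrt{130}}{5}$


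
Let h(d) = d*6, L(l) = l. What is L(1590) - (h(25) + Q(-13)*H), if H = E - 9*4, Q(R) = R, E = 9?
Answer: 1089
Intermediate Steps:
h(d) = 6*d
H = -27 (H = 9 - 9*4 = 9 - 36 = -27)
L(1590) - (h(25) + Q(-13)*H) = 1590 - (6*25 - 13*(-27)) = 1590 - (150 + 351) = 1590 - 1*501 = 1590 - 501 = 1089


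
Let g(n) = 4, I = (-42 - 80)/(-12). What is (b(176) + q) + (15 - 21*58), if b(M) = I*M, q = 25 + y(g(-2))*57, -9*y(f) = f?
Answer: 586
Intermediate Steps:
I = 61/6 (I = -122*(-1/12) = 61/6 ≈ 10.167)
y(f) = -f/9
q = -⅓ (q = 25 - ⅑*4*57 = 25 - 4/9*57 = 25 - 76/3 = -⅓ ≈ -0.33333)
b(M) = 61*M/6
(b(176) + q) + (15 - 21*58) = ((61/6)*176 - ⅓) + (15 - 21*58) = (5368/3 - ⅓) + (15 - 1218) = 1789 - 1203 = 586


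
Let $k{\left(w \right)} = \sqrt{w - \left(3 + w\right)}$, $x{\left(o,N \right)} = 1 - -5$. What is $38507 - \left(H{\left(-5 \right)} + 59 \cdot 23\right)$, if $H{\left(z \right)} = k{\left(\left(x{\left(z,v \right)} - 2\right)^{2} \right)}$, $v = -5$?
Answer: $37150 - i \sqrt{3} \approx 37150.0 - 1.732 i$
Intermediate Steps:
$x{\left(o,N \right)} = 6$ ($x{\left(o,N \right)} = 1 + 5 = 6$)
$k{\left(w \right)} = i \sqrt{3}$ ($k{\left(w \right)} = \sqrt{-3} = i \sqrt{3}$)
$H{\left(z \right)} = i \sqrt{3}$
$38507 - \left(H{\left(-5 \right)} + 59 \cdot 23\right) = 38507 - \left(i \sqrt{3} + 59 \cdot 23\right) = 38507 - \left(i \sqrt{3} + 1357\right) = 38507 - \left(1357 + i \sqrt{3}\right) = 37150 - i \sqrt{3}$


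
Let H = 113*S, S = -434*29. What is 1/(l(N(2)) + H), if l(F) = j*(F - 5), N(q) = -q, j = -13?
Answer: -1/1422127 ≈ -7.0317e-7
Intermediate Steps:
S = -12586
l(F) = 65 - 13*F (l(F) = -13*(F - 5) = -13*(-5 + F) = 65 - 13*F)
H = -1422218 (H = 113*(-12586) = -1422218)
1/(l(N(2)) + H) = 1/((65 - (-13)*2) - 1422218) = 1/((65 - 13*(-2)) - 1422218) = 1/((65 + 26) - 1422218) = 1/(91 - 1422218) = 1/(-1422127) = -1/1422127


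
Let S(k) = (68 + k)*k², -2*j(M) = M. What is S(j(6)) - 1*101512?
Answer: -100927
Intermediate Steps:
j(M) = -M/2
S(k) = k²*(68 + k)
S(j(6)) - 1*101512 = (-½*6)²*(68 - ½*6) - 1*101512 = (-3)²*(68 - 3) - 101512 = 9*65 - 101512 = 585 - 101512 = -100927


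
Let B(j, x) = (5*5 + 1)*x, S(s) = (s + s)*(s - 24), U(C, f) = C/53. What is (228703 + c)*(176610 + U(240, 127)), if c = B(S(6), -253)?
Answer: 2079216611250/53 ≈ 3.9231e+10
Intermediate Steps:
U(C, f) = C/53 (U(C, f) = C*(1/53) = C/53)
S(s) = 2*s*(-24 + s) (S(s) = (2*s)*(-24 + s) = 2*s*(-24 + s))
B(j, x) = 26*x (B(j, x) = (25 + 1)*x = 26*x)
c = -6578 (c = 26*(-253) = -6578)
(228703 + c)*(176610 + U(240, 127)) = (228703 - 6578)*(176610 + (1/53)*240) = 222125*(176610 + 240/53) = 222125*(9360570/53) = 2079216611250/53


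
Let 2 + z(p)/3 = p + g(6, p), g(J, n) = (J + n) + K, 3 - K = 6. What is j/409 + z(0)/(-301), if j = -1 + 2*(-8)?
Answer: -6344/123109 ≈ -0.051532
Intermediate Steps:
K = -3 (K = 3 - 1*6 = 3 - 6 = -3)
g(J, n) = -3 + J + n (g(J, n) = (J + n) - 3 = -3 + J + n)
z(p) = 3 + 6*p (z(p) = -6 + 3*(p + (-3 + 6 + p)) = -6 + 3*(p + (3 + p)) = -6 + 3*(3 + 2*p) = -6 + (9 + 6*p) = 3 + 6*p)
j = -17 (j = -1 - 16 = -17)
j/409 + z(0)/(-301) = -17/409 + (3 + 6*0)/(-301) = -17*1/409 + (3 + 0)*(-1/301) = -17/409 + 3*(-1/301) = -17/409 - 3/301 = -6344/123109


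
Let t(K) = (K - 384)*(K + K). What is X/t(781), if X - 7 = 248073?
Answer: 124040/310057 ≈ 0.40006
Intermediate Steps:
X = 248080 (X = 7 + 248073 = 248080)
t(K) = 2*K*(-384 + K) (t(K) = (-384 + K)*(2*K) = 2*K*(-384 + K))
X/t(781) = 248080/((2*781*(-384 + 781))) = 248080/((2*781*397)) = 248080/620114 = 248080*(1/620114) = 124040/310057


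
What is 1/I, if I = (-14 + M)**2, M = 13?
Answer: 1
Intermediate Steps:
I = 1 (I = (-14 + 13)**2 = (-1)**2 = 1)
1/I = 1/1 = 1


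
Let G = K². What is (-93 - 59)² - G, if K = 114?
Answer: 10108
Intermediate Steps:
G = 12996 (G = 114² = 12996)
(-93 - 59)² - G = (-93 - 59)² - 1*12996 = (-152)² - 12996 = 23104 - 12996 = 10108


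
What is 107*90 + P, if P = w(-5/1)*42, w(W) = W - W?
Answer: 9630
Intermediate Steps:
w(W) = 0
P = 0 (P = 0*42 = 0)
107*90 + P = 107*90 + 0 = 9630 + 0 = 9630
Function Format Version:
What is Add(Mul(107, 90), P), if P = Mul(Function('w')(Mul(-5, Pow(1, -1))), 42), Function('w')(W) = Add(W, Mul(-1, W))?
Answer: 9630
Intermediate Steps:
Function('w')(W) = 0
P = 0 (P = Mul(0, 42) = 0)
Add(Mul(107, 90), P) = Add(Mul(107, 90), 0) = Add(9630, 0) = 9630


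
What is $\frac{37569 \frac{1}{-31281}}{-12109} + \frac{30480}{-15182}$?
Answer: $- \frac{1924115613227}{958443781913} \approx -2.0075$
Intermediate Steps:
$\frac{37569 \frac{1}{-31281}}{-12109} + \frac{30480}{-15182} = 37569 \left(- \frac{1}{31281}\right) \left(- \frac{1}{12109}\right) + 30480 \left(- \frac{1}{15182}\right) = \left(- \frac{12523}{10427}\right) \left(- \frac{1}{12109}\right) - \frac{15240}{7591} = \frac{12523}{126260543} - \frac{15240}{7591} = - \frac{1924115613227}{958443781913}$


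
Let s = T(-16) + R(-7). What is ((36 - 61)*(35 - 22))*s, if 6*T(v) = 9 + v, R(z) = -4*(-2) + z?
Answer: 325/6 ≈ 54.167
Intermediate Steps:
R(z) = 8 + z
T(v) = 3/2 + v/6 (T(v) = (9 + v)/6 = 3/2 + v/6)
s = -1/6 (s = (3/2 + (1/6)*(-16)) + (8 - 7) = (3/2 - 8/3) + 1 = -7/6 + 1 = -1/6 ≈ -0.16667)
((36 - 61)*(35 - 22))*s = ((36 - 61)*(35 - 22))*(-1/6) = -25*13*(-1/6) = -325*(-1/6) = 325/6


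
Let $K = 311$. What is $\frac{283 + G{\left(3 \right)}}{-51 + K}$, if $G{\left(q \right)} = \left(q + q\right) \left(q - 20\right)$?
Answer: $\frac{181}{260} \approx 0.69615$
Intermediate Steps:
$G{\left(q \right)} = 2 q \left(-20 + q\right)$
$\frac{283 + G{\left(3 \right)}}{-51 + K} = \frac{283 + 2 \cdot 3 \left(-20 + 3\right)}{-51 + 311} = \frac{283 + 2 \cdot 3 \left(-17\right)}{260} = \left(283 - 102\right) \frac{1}{260} = 181 \cdot \frac{1}{260} = \frac{181}{260}$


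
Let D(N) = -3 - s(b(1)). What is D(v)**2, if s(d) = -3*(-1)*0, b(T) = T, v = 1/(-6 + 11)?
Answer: 9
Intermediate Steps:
v = 1/5 ≈ 0.20000
s(d) = 0 (s(d) = 3*0 = 0)
D(N) = -3 (D(N) = -3 - 1*0 = -3 + 0 = -3)
D(v)**2 = (-3)**2 = 9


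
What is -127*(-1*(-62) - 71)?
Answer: 1143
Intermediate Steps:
-127*(-1*(-62) - 71) = -127*(62 - 71) = -127*(-9) = 1143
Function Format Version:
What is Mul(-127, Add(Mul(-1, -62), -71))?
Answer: 1143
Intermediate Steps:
Mul(-127, Add(Mul(-1, -62), -71)) = Mul(-127, Add(62, -71)) = Mul(-127, -9) = 1143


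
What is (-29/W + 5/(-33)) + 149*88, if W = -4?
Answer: 1731721/132 ≈ 13119.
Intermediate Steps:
(-29/W + 5/(-33)) + 149*88 = (-29/(-4) + 5/(-33)) + 149*88 = (-29*(-¼) + 5*(-1/33)) + 13112 = (29/4 - 5/33) + 13112 = 937/132 + 13112 = 1731721/132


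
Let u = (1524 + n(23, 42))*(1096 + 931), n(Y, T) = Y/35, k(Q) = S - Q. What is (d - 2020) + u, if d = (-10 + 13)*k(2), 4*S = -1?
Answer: 432383459/140 ≈ 3.0885e+6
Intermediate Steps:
S = -¼ (S = (¼)*(-1) = -¼ ≈ -0.25000)
k(Q) = -¼ - Q
n(Y, T) = Y/35 (n(Y, T) = Y*(1/35) = Y/35)
u = 108166801/35 (u = (1524 + (1/35)*23)*(1096 + 931) = (1524 + 23/35)*2027 = (53363/35)*2027 = 108166801/35 ≈ 3.0905e+6)
d = -27/4 (d = (-10 + 13)*(-¼ - 1*2) = 3*(-¼ - 2) = 3*(-9/4) = -27/4 ≈ -6.7500)
(d - 2020) + u = (-27/4 - 2020) + 108166801/35 = -8107/4 + 108166801/35 = 432383459/140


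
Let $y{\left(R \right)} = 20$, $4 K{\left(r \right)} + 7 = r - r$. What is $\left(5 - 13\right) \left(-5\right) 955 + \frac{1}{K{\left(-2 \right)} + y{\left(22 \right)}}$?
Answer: $\frac{2788604}{73} \approx 38200.0$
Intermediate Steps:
$K{\left(r \right)} = - \frac{7}{4}$ ($K{\left(r \right)} = - \frac{7}{4} + \frac{r - r}{4} = - \frac{7}{4} + \frac{1}{4} \cdot 0 = - \frac{7}{4} + 0 = - \frac{7}{4}$)
$\left(5 - 13\right) \left(-5\right) 955 + \frac{1}{K{\left(-2 \right)} + y{\left(22 \right)}} = \left(5 - 13\right) \left(-5\right) 955 + \frac{1}{- \frac{7}{4} + 20} = \left(-8\right) \left(-5\right) 955 + \frac{1}{\frac{73}{4}} = 40 \cdot 955 + \frac{4}{73} = 38200 + \frac{4}{73} = \frac{2788604}{73}$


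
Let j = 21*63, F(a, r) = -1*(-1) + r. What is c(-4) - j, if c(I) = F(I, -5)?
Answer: -1327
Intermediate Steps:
F(a, r) = 1 + r
j = 1323
c(I) = -4 (c(I) = 1 - 5 = -4)
c(-4) - j = -4 - 1*1323 = -4 - 1323 = -1327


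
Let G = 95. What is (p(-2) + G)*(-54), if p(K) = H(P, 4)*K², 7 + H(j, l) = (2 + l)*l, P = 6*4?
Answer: -8802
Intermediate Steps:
P = 24
H(j, l) = -7 + l*(2 + l) (H(j, l) = -7 + (2 + l)*l = -7 + l*(2 + l))
p(K) = 17*K² (p(K) = (-7 + 4² + 2*4)*K² = (-7 + 16 + 8)*K² = 17*K²)
(p(-2) + G)*(-54) = (17*(-2)² + 95)*(-54) = (17*4 + 95)*(-54) = (68 + 95)*(-54) = 163*(-54) = -8802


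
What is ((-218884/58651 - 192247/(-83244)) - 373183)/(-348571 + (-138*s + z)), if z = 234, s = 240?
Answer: 1822014668036351/1862404235700708 ≈ 0.97831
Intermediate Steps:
((-218884/58651 - 192247/(-83244)) - 373183)/(-348571 + (-138*s + z)) = ((-218884/58651 - 192247/(-83244)) - 373183)/(-348571 + (-138*240 + 234)) = ((-218884*1/58651 - 192247*(-1/83244)) - 373183)/(-348571 + (-33120 + 234)) = ((-218884/58651 + 192247/83244) - 373183)/(-348571 - 32886) = (-6945300899/4882343844 - 373183)/(-381457) = -1822014668036351/4882343844*(-1/381457) = 1822014668036351/1862404235700708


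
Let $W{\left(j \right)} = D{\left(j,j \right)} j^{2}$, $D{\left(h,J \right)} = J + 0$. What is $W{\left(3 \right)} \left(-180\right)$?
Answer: $-4860$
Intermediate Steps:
$D{\left(h,J \right)} = J$
$W{\left(j \right)} = j^{3}$ ($W{\left(j \right)} = j j^{2} = j^{3}$)
$W{\left(3 \right)} \left(-180\right) = 3^{3} \left(-180\right) = 27 \left(-180\right) = -4860$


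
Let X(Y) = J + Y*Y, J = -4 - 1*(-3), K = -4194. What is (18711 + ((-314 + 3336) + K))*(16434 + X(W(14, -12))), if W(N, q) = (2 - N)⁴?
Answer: 7541737184531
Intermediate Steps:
J = -1 (J = -4 + 3 = -1)
X(Y) = -1 + Y² (X(Y) = -1 + Y*Y = -1 + Y²)
(18711 + ((-314 + 3336) + K))*(16434 + X(W(14, -12))) = (18711 + ((-314 + 3336) - 4194))*(16434 + (-1 + ((-2 + 14)⁴)²)) = (18711 + (3022 - 4194))*(16434 + (-1 + (12⁴)²)) = (18711 - 1172)*(16434 + (-1 + 20736²)) = 17539*(16434 + (-1 + 429981696)) = 17539*(16434 + 429981695) = 17539*429998129 = 7541737184531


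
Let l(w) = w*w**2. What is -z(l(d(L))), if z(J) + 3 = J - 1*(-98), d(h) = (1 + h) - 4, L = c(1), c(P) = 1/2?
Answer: -635/8 ≈ -79.375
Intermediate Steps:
c(P) = 1/2
L = 1/2 ≈ 0.50000
d(h) = -3 + h
l(w) = w**3
z(J) = 95 + J (z(J) = -3 + (J - 1*(-98)) = -3 + (J + 98) = -3 + (98 + J) = 95 + J)
-z(l(d(L))) = -(95 + (-3 + 1/2)**3) = -(95 + (-5/2)**3) = -(95 - 125/8) = -1*635/8 = -635/8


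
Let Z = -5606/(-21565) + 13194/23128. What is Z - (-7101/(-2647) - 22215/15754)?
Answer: -2298786735297379/5199628700239540 ≈ -0.44211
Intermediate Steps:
Z = 207092089/249377660 (Z = -5606*(-1/21565) + 13194*(1/23128) = 5606/21565 + 6597/11564 = 207092089/249377660 ≈ 0.83044)
Z - (-7101/(-2647) - 22215/15754) = 207092089/249377660 - (-7101/(-2647) - 22215/15754) = 207092089/249377660 - (-7101*(-1/2647) - 22215*1/15754) = 207092089/249377660 - (7101/2647 - 22215/15754) = 207092089/249377660 - 1*53066049/41700838 = 207092089/249377660 - 53066049/41700838 = -2298786735297379/5199628700239540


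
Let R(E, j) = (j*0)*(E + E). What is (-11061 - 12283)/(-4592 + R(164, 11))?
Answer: 1459/287 ≈ 5.0836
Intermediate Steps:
R(E, j) = 0 (R(E, j) = 0*(2*E) = 0)
(-11061 - 12283)/(-4592 + R(164, 11)) = (-11061 - 12283)/(-4592 + 0) = -23344/(-4592) = -23344*(-1/4592) = 1459/287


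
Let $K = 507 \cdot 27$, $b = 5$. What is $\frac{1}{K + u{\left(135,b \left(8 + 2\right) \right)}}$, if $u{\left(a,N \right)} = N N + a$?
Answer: $\frac{1}{16324} \approx 6.1259 \cdot 10^{-5}$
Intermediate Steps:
$K = 13689$
$u{\left(a,N \right)} = a + N^{2}$ ($u{\left(a,N \right)} = N^{2} + a = a + N^{2}$)
$\frac{1}{K + u{\left(135,b \left(8 + 2\right) \right)}} = \frac{1}{13689 + \left(135 + \left(5 \left(8 + 2\right)\right)^{2}\right)} = \frac{1}{13689 + \left(135 + \left(5 \cdot 10\right)^{2}\right)} = \frac{1}{13689 + \left(135 + 50^{2}\right)} = \frac{1}{13689 + \left(135 + 2500\right)} = \frac{1}{13689 + 2635} = \frac{1}{16324}$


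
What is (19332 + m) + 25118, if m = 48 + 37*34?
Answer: 45756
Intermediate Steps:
m = 1306 (m = 48 + 1258 = 1306)
(19332 + m) + 25118 = (19332 + 1306) + 25118 = 20638 + 25118 = 45756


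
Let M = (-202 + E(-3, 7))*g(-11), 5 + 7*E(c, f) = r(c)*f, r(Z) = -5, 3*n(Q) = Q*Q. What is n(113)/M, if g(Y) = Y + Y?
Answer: 89383/95964 ≈ 0.93142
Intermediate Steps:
n(Q) = Q**2/3 (n(Q) = (Q*Q)/3 = Q**2/3)
g(Y) = 2*Y
E(c, f) = -5/7 - 5*f/7 (E(c, f) = -5/7 + (-5*f)/7 = -5/7 - 5*f/7)
M = 31988/7 (M = (-202 + (-5/7 - 5/7*7))*(2*(-11)) = (-202 + (-5/7 - 5))*(-22) = (-202 - 40/7)*(-22) = -1454/7*(-22) = 31988/7 ≈ 4569.7)
n(113)/M = ((1/3)*113**2)/(31988/7) = ((1/3)*12769)*(7/31988) = (12769/3)*(7/31988) = 89383/95964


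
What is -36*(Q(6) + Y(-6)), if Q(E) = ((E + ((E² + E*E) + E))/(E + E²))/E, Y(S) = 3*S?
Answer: 636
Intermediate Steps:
Q(E) = (2*E + 2*E²)/(E*(E + E²)) (Q(E) = ((E + ((E² + E²) + E))/(E + E²))/E = ((E + (2*E² + E))/(E + E²))/E = ((E + (E + 2*E²))/(E + E²))/E = ((2*E + 2*E²)/(E + E²))/E = (2*E + 2*E²)/(E*(E + E²)))
-36*(Q(6) + Y(-6)) = -36*(2/6 + 3*(-6)) = -36*(2*(⅙) - 18) = -36*(⅓ - 18) = -36*(-53/3) = 636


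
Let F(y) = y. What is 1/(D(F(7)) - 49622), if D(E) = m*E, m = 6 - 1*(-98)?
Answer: -1/48894 ≈ -2.0452e-5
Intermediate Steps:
m = 104 (m = 6 + 98 = 104)
D(E) = 104*E
1/(D(F(7)) - 49622) = 1/(104*7 - 49622) = 1/(728 - 49622) = 1/(-48894) = -1/48894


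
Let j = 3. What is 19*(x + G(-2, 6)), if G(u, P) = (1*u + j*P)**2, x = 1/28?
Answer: 136211/28 ≈ 4864.7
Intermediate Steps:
x = 1/28 ≈ 0.035714
G(u, P) = (u + 3*P)**2 (G(u, P) = (1*u + 3*P)**2 = (u + 3*P)**2)
19*(x + G(-2, 6)) = 19*(1/28 + (-2 + 3*6)**2) = 19*(1/28 + (-2 + 18)**2) = 19*(1/28 + 16**2) = 19*(1/28 + 256) = 19*(7169/28) = 136211/28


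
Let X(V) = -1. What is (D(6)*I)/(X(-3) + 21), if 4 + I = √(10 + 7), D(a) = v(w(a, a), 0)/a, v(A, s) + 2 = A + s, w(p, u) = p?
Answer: -2/15 + √17/30 ≈ 0.0041035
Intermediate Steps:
v(A, s) = -2 + A + s (v(A, s) = -2 + (A + s) = -2 + A + s)
D(a) = (-2 + a)/a (D(a) = (-2 + a + 0)/a = (-2 + a)/a)
I = -4 + √17 (I = -4 + √(10 + 7) = -4 + √17 ≈ 0.12311)
(D(6)*I)/(X(-3) + 21) = (((-2 + 6)/6)*(-4 + √17))/(-1 + 21) = (((⅙)*4)*(-4 + √17))/20 = (2*(-4 + √17)/3)*(1/20) = (-8/3 + 2*√17/3)*(1/20) = -2/15 + √17/30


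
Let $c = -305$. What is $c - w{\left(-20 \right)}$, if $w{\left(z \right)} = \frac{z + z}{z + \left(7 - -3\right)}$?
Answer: $-309$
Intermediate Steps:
$w{\left(z \right)} = \frac{2 z}{10 + z}$ ($w{\left(z \right)} = \frac{2 z}{z + \left(7 + 3\right)} = \frac{2 z}{z + 10} = \frac{2 z}{10 + z}$)
$c - w{\left(-20 \right)} = -305 - 2 \left(-20\right) \frac{1}{10 - 20} = -305 - 2 \left(-20\right) \frac{1}{-10} = -305 - 2 \left(-20\right) \left(- \frac{1}{10}\right) = -305 - 4 = -309$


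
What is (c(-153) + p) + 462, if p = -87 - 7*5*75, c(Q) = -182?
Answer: -2432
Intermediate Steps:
p = -2712 (p = -87 - 35*75 = -87 - 2625 = -2712)
(c(-153) + p) + 462 = (-182 - 2712) + 462 = -2894 + 462 = -2432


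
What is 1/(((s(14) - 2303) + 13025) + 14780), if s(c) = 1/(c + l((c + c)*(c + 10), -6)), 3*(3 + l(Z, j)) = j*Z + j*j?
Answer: 1321/33688141 ≈ 3.9213e-5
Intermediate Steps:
l(Z, j) = -3 + j**2/3 + Z*j/3 (l(Z, j) = -3 + (j*Z + j*j)/3 = -3 + (Z*j + j**2)/3 = -3 + (j**2 + Z*j)/3 = -3 + (j**2/3 + Z*j/3) = -3 + j**2/3 + Z*j/3)
s(c) = 1/(9 + c - 4*c*(10 + c)) (s(c) = 1/(c + (-3 + (1/3)*(-6)**2 + (1/3)*((c + c)*(c + 10))*(-6))) = 1/(c + (-3 + (1/3)*36 + (1/3)*((2*c)*(10 + c))*(-6))) = 1/(c + (-3 + 12 + (1/3)*(2*c*(10 + c))*(-6))) = 1/(c + (-3 + 12 - 4*c*(10 + c))) = 1/(c + (9 - 4*c*(10 + c))) = 1/(9 + c - 4*c*(10 + c)))
1/(((s(14) - 2303) + 13025) + 14780) = 1/(((1/(9 + 14 - 4*14*(10 + 14)) - 2303) + 13025) + 14780) = 1/(((1/(9 + 14 - 4*14*24) - 2303) + 13025) + 14780) = 1/(((1/(9 + 14 - 1344) - 2303) + 13025) + 14780) = 1/(((1/(-1321) - 2303) + 13025) + 14780) = 1/(((-1/1321 - 2303) + 13025) + 14780) = 1/((-3042264/1321 + 13025) + 14780) = 1/(14163761/1321 + 14780) = 1/(33688141/1321) = 1321/33688141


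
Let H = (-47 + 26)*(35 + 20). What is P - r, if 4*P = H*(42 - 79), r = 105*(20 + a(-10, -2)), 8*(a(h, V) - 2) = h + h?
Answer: 34545/4 ≈ 8636.3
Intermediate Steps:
H = -1155 (H = -21*55 = -1155)
a(h, V) = 2 + h/4 (a(h, V) = 2 + (h + h)/8 = 2 + (2*h)/8 = 2 + h/4)
r = 4095/2 (r = 105*(20 + (2 + (¼)*(-10))) = 105*(20 + (2 - 5/2)) = 105*(20 - ½) = 105*(39/2) = 4095/2 ≈ 2047.5)
P = 42735/4 (P = (-1155*(42 - 79))/4 = (-1155*(-37))/4 = (¼)*42735 = 42735/4 ≈ 10684.)
P - r = 42735/4 - 1*4095/2 = 42735/4 - 4095/2 = 34545/4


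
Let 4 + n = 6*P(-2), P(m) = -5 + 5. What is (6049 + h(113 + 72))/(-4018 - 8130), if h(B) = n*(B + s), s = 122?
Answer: -4821/12148 ≈ -0.39686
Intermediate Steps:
P(m) = 0
n = -4 (n = -4 + 6*0 = -4 + 0 = -4)
h(B) = -488 - 4*B (h(B) = -4*(B + 122) = -4*(122 + B) = -488 - 4*B)
(6049 + h(113 + 72))/(-4018 - 8130) = (6049 + (-488 - 4*(113 + 72)))/(-4018 - 8130) = (6049 + (-488 - 4*185))/(-12148) = (6049 + (-488 - 740))*(-1/12148) = (6049 - 1228)*(-1/12148) = 4821*(-1/12148) = -4821/12148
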